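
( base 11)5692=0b1110100111010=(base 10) 7482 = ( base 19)11DF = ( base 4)1310322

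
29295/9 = 3255 = 3255.00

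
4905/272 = 18 + 9/272 = 18.03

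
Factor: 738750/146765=750/149 = 2^1*3^1*5^3*149^( - 1 ) 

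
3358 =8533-5175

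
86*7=602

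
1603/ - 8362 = -1603/8362 = - 0.19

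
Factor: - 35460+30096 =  - 2^2 * 3^2 * 149^1 = - 5364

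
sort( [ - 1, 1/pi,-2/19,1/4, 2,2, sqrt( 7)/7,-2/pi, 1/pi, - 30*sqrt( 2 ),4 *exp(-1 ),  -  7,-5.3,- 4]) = [ - 30 * sqrt( 2), - 7, - 5.3, - 4,-1,-2/pi,-2/19,1/4,1/pi, 1/pi,sqrt( 7)/7,4 * exp( - 1),2,  2]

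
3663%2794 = 869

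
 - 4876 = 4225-9101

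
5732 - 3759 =1973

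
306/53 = 306/53  =  5.77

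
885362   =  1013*874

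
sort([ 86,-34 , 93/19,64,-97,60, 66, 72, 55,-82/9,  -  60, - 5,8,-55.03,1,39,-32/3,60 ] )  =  [ - 97, - 60, - 55.03,-34 ,-32/3, - 82/9,-5,1, 93/19,8,39,55 , 60, 60, 64,66, 72,86 ] 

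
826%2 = 0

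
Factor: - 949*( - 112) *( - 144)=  - 15305472=- 2^8*3^2*7^1* 13^1*73^1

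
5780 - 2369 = 3411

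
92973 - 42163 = 50810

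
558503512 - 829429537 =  - 270926025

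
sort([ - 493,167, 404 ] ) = [ - 493, 167, 404 ]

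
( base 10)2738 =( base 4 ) 222302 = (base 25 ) 49d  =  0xAB2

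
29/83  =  29/83 = 0.35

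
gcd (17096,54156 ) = 4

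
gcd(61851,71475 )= 3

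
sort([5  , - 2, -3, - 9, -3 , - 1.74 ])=[ - 9,-3, - 3,-2, - 1.74  ,  5 ]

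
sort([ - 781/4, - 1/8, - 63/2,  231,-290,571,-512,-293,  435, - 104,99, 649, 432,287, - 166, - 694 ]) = [ - 694, - 512, - 293, - 290, - 781/4, - 166, - 104 , - 63/2, - 1/8,99,231 , 287,432, 435, 571,649]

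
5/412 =5/412 = 0.01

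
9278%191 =110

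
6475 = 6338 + 137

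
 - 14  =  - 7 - 7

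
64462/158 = 32231/79= 407.99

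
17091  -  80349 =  - 63258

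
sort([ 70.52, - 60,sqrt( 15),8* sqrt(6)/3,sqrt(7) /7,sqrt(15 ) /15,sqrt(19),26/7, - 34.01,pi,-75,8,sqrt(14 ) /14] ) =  [ - 75 , - 60, - 34.01, sqrt(15 )/15,sqrt( 14)/14, sqrt(7 )/7,pi,26/7,sqrt( 15 ),sqrt( 19),8*sqrt(6)/3  ,  8,70.52 ] 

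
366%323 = 43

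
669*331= 221439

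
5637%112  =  37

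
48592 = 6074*8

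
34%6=4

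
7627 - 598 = 7029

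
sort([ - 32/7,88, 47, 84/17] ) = [ - 32/7,  84/17, 47, 88]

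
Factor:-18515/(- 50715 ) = 3^(-2)*7^(-1)*23^1 = 23/63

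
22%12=10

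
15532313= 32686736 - 17154423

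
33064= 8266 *4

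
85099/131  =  85099/131 = 649.61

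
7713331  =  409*18859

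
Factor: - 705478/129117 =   -  2^1*3^( - 1)*193^( - 1)*223^(  -  1 )*352739^1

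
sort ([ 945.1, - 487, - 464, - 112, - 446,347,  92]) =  [ - 487, - 464,-446,- 112,92, 347, 945.1] 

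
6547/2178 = 3+13/2178 = 3.01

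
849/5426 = 849/5426 = 0.16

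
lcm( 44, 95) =4180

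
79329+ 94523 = 173852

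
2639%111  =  86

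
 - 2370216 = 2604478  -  4974694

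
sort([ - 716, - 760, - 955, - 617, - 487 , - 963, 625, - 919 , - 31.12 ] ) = [ - 963, - 955,  -  919,-760, - 716, - 617,-487, - 31.12,625]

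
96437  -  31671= 64766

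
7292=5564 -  - 1728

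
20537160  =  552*37205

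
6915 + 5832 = 12747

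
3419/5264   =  3419/5264 = 0.65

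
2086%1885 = 201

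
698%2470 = 698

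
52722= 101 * 522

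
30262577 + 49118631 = 79381208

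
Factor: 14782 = 2^1*19^1 * 389^1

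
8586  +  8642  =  17228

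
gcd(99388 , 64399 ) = 1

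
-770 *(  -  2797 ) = 2153690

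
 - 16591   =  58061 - 74652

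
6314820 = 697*9060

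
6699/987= 319/47 = 6.79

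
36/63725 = 36/63725 = 0.00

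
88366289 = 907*97427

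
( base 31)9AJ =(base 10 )8978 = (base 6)105322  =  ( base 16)2312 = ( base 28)bci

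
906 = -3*( - 302)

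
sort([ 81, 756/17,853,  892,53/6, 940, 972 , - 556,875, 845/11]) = [ - 556,  53/6,756/17,  845/11,81, 853,  875,892,940,972]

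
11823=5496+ 6327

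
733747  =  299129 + 434618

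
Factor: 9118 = 2^1*47^1*97^1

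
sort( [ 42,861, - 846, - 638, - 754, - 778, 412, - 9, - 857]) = [ - 857,-846 , - 778, - 754, - 638, - 9, 42,412, 861 ]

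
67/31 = 2 + 5/31  =  2.16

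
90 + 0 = 90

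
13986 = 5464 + 8522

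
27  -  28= - 1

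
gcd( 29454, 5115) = 3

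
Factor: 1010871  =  3^2*17^1*6607^1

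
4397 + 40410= 44807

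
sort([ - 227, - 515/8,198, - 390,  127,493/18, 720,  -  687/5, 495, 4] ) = [ - 390, - 227,-687/5, - 515/8,4,493/18,127 , 198,495,  720]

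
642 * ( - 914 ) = -586788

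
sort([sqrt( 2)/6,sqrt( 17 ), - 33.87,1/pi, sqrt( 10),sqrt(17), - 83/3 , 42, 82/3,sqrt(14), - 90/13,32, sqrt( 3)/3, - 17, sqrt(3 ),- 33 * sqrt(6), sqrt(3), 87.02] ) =[-33 * sqrt( 6 ),- 33.87,-83/3,  -  17, -90/13, sqrt(2)/6, 1/pi,sqrt(3)/3,  sqrt( 3), sqrt(3),sqrt(10 ), sqrt( 14), sqrt(17), sqrt ( 17),82/3,32,42,87.02]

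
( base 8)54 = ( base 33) 1B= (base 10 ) 44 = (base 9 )48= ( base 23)1L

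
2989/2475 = 1+514/2475 = 1.21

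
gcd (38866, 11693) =1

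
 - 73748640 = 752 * ( - 98070)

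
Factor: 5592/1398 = 2^2= 4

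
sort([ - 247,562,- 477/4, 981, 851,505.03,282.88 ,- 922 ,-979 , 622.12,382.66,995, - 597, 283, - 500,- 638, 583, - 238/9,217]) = [ - 979, - 922, - 638,- 597, - 500, - 247,- 477/4,-238/9,217,282.88,283,382.66,505.03, 562, 583,622.12,851,981, 995]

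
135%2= 1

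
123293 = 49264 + 74029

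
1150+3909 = 5059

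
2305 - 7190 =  - 4885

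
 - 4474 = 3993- 8467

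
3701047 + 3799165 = 7500212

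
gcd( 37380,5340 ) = 5340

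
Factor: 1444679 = 1444679^1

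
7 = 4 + 3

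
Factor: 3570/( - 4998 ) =  -  5^1*7^ ( - 1 ) =- 5/7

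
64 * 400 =25600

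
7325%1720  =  445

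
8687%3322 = 2043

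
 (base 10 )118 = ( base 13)91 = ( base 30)3s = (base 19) 64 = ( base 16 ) 76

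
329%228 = 101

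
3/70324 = 3/70324  =  0.00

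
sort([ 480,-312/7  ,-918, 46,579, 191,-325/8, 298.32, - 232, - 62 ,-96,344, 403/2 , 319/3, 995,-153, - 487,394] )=[ -918, - 487, - 232,-153, - 96,-62,  -  312/7 , - 325/8, 46, 319/3, 191, 403/2,298.32,344, 394,480,579,  995]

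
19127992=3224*5933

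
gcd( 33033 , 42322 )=7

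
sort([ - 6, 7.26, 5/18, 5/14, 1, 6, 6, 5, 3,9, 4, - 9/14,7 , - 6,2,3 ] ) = [ - 6,-6,-9/14, 5/18 , 5/14,1, 2,3, 3 , 4,5,6,  6,7,  7.26, 9 ]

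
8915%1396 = 539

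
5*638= 3190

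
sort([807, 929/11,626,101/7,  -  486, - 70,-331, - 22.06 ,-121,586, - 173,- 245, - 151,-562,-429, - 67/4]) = [-562,  -  486,-429, - 331,-245,-173, - 151, - 121, - 70, - 22.06,  -  67/4,  101/7, 929/11, 586,626  ,  807]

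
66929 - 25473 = 41456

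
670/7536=335/3768 =0.09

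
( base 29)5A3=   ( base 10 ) 4498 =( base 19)c8e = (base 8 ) 10622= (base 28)5ki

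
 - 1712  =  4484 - 6196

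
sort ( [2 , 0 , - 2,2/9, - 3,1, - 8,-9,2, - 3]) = [ - 9,  -  8, - 3, - 3,  -  2 , 0,2/9 , 1,2, 2] 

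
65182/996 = 65 +221/498  =  65.44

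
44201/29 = 44201/29 = 1524.17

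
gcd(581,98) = 7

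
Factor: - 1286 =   -  2^1 * 643^1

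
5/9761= 5/9761 = 0.00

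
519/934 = 519/934 = 0.56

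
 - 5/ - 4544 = 5/4544 = 0.00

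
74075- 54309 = 19766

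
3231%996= 243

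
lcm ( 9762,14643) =29286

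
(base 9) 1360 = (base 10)1026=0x402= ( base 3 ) 1102000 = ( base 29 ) 16B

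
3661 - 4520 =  - 859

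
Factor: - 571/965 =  - 5^ (-1) * 193^( - 1) * 571^1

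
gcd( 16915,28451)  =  1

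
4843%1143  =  271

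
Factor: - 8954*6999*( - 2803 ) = 2^1 *3^1*11^2 * 37^1*2333^1*2803^1 =175661335938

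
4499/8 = 4499/8  =  562.38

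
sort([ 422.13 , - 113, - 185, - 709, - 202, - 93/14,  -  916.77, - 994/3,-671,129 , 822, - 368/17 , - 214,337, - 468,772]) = [ - 916.77, - 709, -671, - 468 ,- 994/3, - 214,- 202, - 185,-113,-368/17, - 93/14, 129, 337,422.13 , 772,822]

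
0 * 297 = 0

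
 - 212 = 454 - 666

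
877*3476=3048452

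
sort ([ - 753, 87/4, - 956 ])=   [ - 956, - 753 , 87/4 ]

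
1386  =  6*231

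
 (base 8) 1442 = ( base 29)rj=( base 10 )802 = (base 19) 244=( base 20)202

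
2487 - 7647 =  - 5160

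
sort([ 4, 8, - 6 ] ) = [ - 6, 4, 8 ] 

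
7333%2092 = 1057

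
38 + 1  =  39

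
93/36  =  31/12=2.58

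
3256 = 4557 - 1301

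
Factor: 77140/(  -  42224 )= - 2^( - 2)*5^1*13^( - 1)*19^1= - 95/52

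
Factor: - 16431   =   - 3^1*5477^1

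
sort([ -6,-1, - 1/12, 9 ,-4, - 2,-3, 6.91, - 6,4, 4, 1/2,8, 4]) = [ - 6, - 6,-4, - 3, - 2, - 1,  -  1/12 , 1/2, 4, 4,4, 6.91 , 8, 9]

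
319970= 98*3265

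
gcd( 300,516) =12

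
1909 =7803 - 5894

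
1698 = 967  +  731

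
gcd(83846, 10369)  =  1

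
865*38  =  32870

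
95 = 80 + 15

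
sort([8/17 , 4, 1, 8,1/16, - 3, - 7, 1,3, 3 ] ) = [ - 7, - 3 , 1/16,8/17, 1, 1, 3, 3, 4, 8 ]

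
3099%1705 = 1394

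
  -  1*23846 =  - 23846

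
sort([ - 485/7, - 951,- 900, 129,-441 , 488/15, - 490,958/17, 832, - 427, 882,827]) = [ - 951,  -  900,-490,-441, - 427, - 485/7,488/15, 958/17,  129,  827, 832, 882]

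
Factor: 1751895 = 3^3*5^1*19^1*683^1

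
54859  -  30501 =24358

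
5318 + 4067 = 9385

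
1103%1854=1103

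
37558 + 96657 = 134215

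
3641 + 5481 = 9122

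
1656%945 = 711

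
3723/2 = 3723/2  =  1861.50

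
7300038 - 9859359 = - 2559321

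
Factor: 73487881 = 73487881^1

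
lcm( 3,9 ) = 9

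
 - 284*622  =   - 176648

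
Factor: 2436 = 2^2  *3^1*7^1*29^1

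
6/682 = 3/341 = 0.01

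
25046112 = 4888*5124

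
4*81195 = 324780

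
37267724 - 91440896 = -54173172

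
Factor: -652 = - 2^2*163^1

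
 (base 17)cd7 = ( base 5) 104241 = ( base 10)3696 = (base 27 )51o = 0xe70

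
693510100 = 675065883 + 18444217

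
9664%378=214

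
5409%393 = 300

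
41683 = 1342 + 40341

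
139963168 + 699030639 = 838993807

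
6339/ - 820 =-8 + 221/820 = - 7.73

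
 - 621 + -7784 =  - 8405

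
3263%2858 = 405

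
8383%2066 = 119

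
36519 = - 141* ( - 259 )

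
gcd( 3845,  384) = 1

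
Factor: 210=2^1 * 3^1*5^1*7^1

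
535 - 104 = 431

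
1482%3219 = 1482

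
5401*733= 3958933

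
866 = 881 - 15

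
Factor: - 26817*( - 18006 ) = 482866902  =  2^1 * 3^2*7^1*1277^1* 3001^1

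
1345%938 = 407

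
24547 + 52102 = 76649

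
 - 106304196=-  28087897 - 78216299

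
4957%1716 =1525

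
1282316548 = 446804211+835512337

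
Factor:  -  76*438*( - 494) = 16444272 = 2^4  *  3^1 * 13^1*19^2 * 73^1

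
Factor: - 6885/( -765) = 3^2=9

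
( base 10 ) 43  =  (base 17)29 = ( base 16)2b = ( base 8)53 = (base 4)223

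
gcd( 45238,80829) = 1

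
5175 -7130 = - 1955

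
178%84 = 10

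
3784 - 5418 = - 1634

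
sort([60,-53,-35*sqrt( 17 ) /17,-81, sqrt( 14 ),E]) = [ - 81, - 53, -35*sqrt( 17) /17,E, sqrt( 14),  60] 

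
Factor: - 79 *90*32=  - 2^6*3^2*5^1*  79^1 = -227520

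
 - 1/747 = - 1 + 746/747  =  - 0.00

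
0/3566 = 0 = 0.00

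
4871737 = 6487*751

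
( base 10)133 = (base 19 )70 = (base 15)8D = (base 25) 58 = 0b10000101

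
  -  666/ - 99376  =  333/49688= 0.01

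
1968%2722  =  1968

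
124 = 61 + 63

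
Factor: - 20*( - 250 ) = 5000 = 2^3 * 5^4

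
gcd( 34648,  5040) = 8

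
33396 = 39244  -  5848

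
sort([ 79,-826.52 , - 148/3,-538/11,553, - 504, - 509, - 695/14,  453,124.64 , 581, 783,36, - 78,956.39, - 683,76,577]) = [ - 826.52, - 683, - 509,  -  504,-78, -695/14, - 148/3, -538/11,  36,  76,79, 124.64, 453,553,577,581,783,956.39]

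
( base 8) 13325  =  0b1011011010101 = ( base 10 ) 5845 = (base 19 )G3C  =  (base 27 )80d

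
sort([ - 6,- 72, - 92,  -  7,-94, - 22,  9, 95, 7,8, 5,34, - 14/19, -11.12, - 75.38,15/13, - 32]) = [ - 94, -92, - 75.38,  -  72,  -  32, - 22, - 11.12,- 7, - 6, - 14/19,15/13,5, 7, 8 , 9,34,95] 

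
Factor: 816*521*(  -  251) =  -2^4*3^1*17^1*251^1*521^1=-106709136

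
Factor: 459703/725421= 3^( - 1 )*241807^( - 1)*459703^1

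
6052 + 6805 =12857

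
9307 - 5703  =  3604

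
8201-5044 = 3157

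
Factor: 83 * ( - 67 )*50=-2^1*5^2*67^1*83^1 =- 278050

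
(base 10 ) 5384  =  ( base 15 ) 18de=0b1010100001000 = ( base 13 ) 25B2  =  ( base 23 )a42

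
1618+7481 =9099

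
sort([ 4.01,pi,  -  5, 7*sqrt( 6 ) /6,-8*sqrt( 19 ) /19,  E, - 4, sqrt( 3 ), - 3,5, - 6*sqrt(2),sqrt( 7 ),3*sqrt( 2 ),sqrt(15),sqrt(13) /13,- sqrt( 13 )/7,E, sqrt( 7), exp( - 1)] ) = [ - 6 *sqrt( 2), - 5,- 4, - 3, - 8*sqrt( 19 )/19, - sqrt( 13) /7,sqrt( 13)/13, exp( - 1 ),sqrt( 3),sqrt( 7), sqrt(7),E,E,7*sqrt( 6 )/6,pi,sqrt ( 15),4.01, 3*sqrt( 2 ),5]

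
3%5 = 3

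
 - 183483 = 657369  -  840852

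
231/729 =77/243 = 0.32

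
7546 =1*7546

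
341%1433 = 341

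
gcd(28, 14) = 14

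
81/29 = 81/29 = 2.79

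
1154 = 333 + 821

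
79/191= 79/191 = 0.41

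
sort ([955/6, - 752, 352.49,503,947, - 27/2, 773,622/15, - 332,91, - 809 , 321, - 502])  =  [ - 809, - 752, - 502, - 332,-27/2,  622/15,91,955/6,321,352.49,  503,773,947 ] 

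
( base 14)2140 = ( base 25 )94f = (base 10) 5740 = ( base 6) 42324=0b1011001101100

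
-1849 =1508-3357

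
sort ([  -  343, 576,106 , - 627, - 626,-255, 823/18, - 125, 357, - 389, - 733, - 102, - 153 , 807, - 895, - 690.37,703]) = [ - 895, - 733,-690.37, - 627, - 626, - 389, - 343,-255,  -  153, - 125,- 102,823/18,106,  357, 576,703, 807]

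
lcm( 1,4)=4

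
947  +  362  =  1309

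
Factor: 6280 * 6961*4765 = 2^3*5^2* 157^1*953^1*6961^1=208302356200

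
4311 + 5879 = 10190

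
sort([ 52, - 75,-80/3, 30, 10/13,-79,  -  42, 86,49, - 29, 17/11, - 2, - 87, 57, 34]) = [ - 87, - 79, - 75, - 42, -29, - 80/3, - 2, 10/13, 17/11, 30, 34 , 49,52, 57, 86 ] 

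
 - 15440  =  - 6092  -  9348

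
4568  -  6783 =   -  2215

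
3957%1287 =96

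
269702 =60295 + 209407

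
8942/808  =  11 + 27/404 = 11.07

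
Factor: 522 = 2^1*3^2 * 29^1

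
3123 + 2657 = 5780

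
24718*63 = 1557234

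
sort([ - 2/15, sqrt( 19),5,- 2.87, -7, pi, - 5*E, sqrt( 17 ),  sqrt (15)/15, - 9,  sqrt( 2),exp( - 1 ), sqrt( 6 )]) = [-5*E, - 9,-7, - 2.87, - 2/15, sqrt( 15) /15, exp( - 1) , sqrt(2), sqrt (6), pi, sqrt (17 ), sqrt( 19), 5 ]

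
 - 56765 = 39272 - 96037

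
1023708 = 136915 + 886793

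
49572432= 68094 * 728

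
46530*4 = 186120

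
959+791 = 1750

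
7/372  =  7/372 = 0.02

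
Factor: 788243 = 337^1*2339^1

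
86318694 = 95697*902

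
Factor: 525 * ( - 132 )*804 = - 2^4*3^3*5^2*7^1*11^1*67^1 =- 55717200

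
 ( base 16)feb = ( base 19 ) B59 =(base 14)16B1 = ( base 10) 4075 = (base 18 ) CA7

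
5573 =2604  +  2969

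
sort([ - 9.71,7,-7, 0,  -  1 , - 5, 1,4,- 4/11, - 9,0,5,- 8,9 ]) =[-9.71,-9,-8, -7, - 5,-1,  -  4/11,  0,  0, 1, 4, 5,7,9] 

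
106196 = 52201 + 53995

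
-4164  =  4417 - 8581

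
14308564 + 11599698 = 25908262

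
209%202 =7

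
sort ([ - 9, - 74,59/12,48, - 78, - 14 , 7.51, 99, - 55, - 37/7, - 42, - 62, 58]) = [ - 78, - 74, - 62, - 55 , -42, - 14, - 9, - 37/7, 59/12,7.51,48,58, 99] 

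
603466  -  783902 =-180436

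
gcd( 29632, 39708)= 4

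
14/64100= 7/32050 = 0.00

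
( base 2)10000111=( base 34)3X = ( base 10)135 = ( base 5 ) 1020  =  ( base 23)5K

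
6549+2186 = 8735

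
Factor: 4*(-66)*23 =-2^3*3^1*11^1*23^1 =- 6072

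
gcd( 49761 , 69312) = 57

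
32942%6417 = 857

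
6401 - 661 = 5740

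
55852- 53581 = 2271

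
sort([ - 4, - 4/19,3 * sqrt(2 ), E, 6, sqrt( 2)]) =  [-4,-4/19, sqrt (2), E,3 * sqrt(2),6] 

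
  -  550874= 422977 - 973851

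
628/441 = 1+187/441 = 1.42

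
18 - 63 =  - 45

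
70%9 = 7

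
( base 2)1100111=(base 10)103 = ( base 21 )4J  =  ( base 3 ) 10211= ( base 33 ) 34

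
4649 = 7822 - 3173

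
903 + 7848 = 8751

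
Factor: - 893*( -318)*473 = 2^1*3^1 * 11^1 * 19^1*43^1*47^1*53^1=134319702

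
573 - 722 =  - 149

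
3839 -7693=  - 3854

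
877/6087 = 877/6087 = 0.14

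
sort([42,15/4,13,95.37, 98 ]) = [15/4,13, 42 , 95.37,98] 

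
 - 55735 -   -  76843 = 21108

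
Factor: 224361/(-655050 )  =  -74787/218350 = -2^( - 1) * 3^1*5^( - 2 )*11^(-1)*97^1*257^1  *397^( -1 ) 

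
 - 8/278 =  - 4/139 =-0.03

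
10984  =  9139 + 1845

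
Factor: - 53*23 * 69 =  - 84111 = - 3^1* 23^2*53^1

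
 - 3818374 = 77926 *( - 49 )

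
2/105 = 2/105 = 0.02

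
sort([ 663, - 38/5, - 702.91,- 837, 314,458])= [ - 837 ,-702.91,-38/5,314, 458,663 ]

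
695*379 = 263405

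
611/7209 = 611/7209 = 0.08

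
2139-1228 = 911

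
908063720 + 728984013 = 1637047733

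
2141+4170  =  6311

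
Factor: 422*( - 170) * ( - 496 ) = 35583040=2^6*5^1 * 17^1 * 31^1*211^1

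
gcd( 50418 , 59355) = 9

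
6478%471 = 355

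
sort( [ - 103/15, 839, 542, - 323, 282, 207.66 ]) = [ - 323, - 103/15,207.66, 282,542, 839]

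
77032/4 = 19258=19258.00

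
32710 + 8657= 41367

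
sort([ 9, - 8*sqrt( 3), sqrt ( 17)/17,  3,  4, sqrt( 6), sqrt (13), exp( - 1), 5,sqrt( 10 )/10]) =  [ - 8*sqrt( 3 ) , sqrt( 17)/17,sqrt( 10)/10, exp( - 1),  sqrt( 6 ), 3 , sqrt (13 ),4,5,  9 ] 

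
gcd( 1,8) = 1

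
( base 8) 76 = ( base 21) 2K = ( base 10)62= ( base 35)1R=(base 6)142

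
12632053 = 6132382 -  - 6499671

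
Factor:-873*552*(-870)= 2^4 * 3^4 * 5^1*23^1*29^1* 97^1 = 419249520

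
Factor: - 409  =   - 409^1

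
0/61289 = 0=0.00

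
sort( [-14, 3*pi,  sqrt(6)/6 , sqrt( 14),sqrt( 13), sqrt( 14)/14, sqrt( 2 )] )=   [-14,  sqrt( 14) /14, sqrt(6)/6, sqrt( 2), sqrt( 13), sqrt( 14), 3*pi]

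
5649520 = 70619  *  80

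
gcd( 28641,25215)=3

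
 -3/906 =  - 1  +  301/302 = -0.00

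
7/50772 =7/50772 = 0.00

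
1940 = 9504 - 7564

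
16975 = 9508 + 7467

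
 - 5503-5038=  - 10541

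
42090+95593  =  137683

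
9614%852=242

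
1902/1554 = 1 + 58/259 =1.22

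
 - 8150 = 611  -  8761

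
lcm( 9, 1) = 9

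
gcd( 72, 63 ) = 9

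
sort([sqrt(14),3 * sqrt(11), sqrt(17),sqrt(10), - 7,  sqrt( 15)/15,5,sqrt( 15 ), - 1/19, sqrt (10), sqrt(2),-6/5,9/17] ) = [-7,-6/5, - 1/19, sqrt( 15)/15,9/17,sqrt ( 2),sqrt( 10 ), sqrt ( 10), sqrt( 14),sqrt( 15),  sqrt ( 17),5,3*sqrt( 11)]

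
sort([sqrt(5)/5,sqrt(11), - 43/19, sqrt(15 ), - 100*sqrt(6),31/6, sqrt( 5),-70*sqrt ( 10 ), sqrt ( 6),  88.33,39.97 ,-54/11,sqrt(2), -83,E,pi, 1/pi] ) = [  -  100*sqrt( 6), - 70* sqrt(10 ) , - 83 , - 54/11, - 43/19, 1/pi, sqrt(5)/5  ,  sqrt(2),  sqrt(5),  sqrt(  6),E,  pi, sqrt(11), sqrt(15 ) , 31/6, 39.97, 88.33] 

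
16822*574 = 9655828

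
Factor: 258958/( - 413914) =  - 7^1 *53^1*593^( - 1 ) = - 371/593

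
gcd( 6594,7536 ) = 942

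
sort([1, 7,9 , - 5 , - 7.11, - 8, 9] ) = [ - 8, - 7.11 , - 5, 1,7,  9,9]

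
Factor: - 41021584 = - 2^4*2563849^1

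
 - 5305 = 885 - 6190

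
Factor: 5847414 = 2^1*3^1*109^1* 8941^1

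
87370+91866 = 179236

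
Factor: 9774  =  2^1*3^3 * 181^1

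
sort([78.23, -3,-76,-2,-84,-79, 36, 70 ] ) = [-84, - 79 ,-76, -3, - 2, 36, 70, 78.23 ]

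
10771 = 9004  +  1767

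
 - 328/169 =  - 2 + 10/169 = -  1.94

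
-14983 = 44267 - 59250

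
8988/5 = 1797+ 3/5 =1797.60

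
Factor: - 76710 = - 2^1*3^1*5^1 * 2557^1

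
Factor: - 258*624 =-160992 = - 2^5 * 3^2*13^1*43^1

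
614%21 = 5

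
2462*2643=6507066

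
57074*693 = 39552282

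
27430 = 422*65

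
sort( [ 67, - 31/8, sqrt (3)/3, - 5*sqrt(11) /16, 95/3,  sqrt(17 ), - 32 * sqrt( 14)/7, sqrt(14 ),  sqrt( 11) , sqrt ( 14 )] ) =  [-32*sqrt(14)/7, - 31/8, - 5*sqrt (11 )/16, sqrt(3)/3,sqrt(11), sqrt(14), sqrt(14),sqrt (17), 95/3, 67]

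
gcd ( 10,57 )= 1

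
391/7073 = 391/7073 = 0.06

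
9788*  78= 763464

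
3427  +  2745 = 6172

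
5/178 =5/178=0.03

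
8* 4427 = 35416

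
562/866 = 281/433= 0.65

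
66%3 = 0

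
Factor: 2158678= 2^1*1079339^1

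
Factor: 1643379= 3^1*241^1 * 2273^1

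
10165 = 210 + 9955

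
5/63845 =1/12769 = 0.00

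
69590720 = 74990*928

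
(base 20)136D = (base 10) 9333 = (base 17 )1f50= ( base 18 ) 1AE9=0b10010001110101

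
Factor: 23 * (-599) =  - 13777 = -  23^1 *599^1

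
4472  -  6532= - 2060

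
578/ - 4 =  - 289/2 = - 144.50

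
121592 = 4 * 30398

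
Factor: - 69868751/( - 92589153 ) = 3^( - 1)*1471^( - 1 )*20981^(-1)  *  69868751^1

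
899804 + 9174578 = 10074382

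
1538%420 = 278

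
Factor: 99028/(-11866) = -49514/5933 = - 2^1*17^(-1 )*19^1*349^(-1)*1303^1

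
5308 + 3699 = 9007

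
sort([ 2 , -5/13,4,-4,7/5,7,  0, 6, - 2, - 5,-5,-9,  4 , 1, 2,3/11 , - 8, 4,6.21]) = [  -  9 , - 8, - 5 , - 5, -4,  -  2,  -  5/13,  0,3/11,1,  7/5,2 , 2 , 4,  4 , 4, 6, 6.21 , 7]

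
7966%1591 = 11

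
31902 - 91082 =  - 59180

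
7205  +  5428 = 12633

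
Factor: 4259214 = 2^1*3^2*17^1*31^1*449^1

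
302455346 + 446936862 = 749392208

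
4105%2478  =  1627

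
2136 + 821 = 2957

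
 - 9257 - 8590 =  - 17847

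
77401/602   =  128 + 345/602 = 128.57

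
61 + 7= 68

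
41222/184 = 20611/92 = 224.03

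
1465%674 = 117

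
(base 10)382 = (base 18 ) 134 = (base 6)1434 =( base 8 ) 576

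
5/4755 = 1/951= 0.00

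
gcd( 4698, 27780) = 6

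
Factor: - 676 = - 2^2*13^2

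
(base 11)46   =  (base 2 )110010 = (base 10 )50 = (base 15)35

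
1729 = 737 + 992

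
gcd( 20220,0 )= 20220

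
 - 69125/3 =  -  69125/3 = - 23041.67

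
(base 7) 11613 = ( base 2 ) 101111101000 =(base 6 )22040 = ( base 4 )233220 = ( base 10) 3048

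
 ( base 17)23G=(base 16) 285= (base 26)OL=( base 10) 645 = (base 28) N1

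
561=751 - 190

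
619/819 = 619/819 = 0.76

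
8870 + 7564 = 16434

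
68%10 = 8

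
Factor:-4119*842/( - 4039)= 3468198/4039 = 2^1*3^1*7^( - 1 )*421^1*577^(-1)*1373^1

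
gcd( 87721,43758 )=1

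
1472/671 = 2 + 130/671 = 2.19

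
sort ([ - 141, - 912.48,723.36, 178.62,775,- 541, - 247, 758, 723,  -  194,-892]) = [-912.48,-892, - 541, - 247,-194,- 141,  178.62, 723, 723.36, 758 , 775 ]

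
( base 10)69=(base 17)41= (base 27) 2f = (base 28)2d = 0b1000101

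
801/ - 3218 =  - 1 +2417/3218 = - 0.25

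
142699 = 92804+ 49895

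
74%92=74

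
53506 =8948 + 44558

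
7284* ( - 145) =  - 1056180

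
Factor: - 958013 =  - 7^1*136859^1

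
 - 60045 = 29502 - 89547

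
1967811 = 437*4503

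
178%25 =3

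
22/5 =4+2/5 =4.40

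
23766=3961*6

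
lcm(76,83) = 6308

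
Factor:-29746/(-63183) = 2^1*3^( - 1 ) * 107^1*139^1 * 21061^( - 1)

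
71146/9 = 7905 + 1/9 = 7905.11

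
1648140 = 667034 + 981106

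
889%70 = 49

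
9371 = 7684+1687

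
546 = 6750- 6204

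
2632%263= 2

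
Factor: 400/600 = 2^1*3^( - 1 ) = 2/3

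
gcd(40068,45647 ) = 7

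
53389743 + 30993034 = 84382777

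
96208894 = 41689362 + 54519532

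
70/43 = 1 + 27/43  =  1.63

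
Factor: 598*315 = 188370=2^1*3^2*5^1*7^1* 13^1*23^1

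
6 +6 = 12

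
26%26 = 0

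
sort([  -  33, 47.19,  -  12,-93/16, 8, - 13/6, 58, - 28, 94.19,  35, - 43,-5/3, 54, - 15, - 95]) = [-95, - 43, - 33, - 28, - 15, - 12,  -  93/16,  -  13/6, - 5/3,8, 35, 47.19, 54, 58 , 94.19] 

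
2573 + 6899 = 9472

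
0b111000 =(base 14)40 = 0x38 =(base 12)48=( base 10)56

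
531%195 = 141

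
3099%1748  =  1351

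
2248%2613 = 2248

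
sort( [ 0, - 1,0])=[ - 1,0, 0]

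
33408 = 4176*8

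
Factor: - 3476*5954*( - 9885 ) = 204580988040 = 2^3*3^1 * 5^1*11^1*13^1*79^1 *229^1*659^1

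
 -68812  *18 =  - 1238616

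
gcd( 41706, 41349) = 21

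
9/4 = 9/4 = 2.25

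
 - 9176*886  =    -  8129936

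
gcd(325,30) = 5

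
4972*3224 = 16029728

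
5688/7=5688/7 = 812.57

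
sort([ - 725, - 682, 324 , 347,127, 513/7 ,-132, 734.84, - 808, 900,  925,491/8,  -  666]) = [ - 808,-725, - 682, - 666, - 132 , 491/8, 513/7, 127, 324,347,734.84,  900 , 925]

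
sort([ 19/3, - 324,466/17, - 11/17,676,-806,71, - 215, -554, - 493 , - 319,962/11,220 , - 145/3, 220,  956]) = [ - 806, - 554 ,-493, - 324 , - 319, - 215, - 145/3 , - 11/17, 19/3,466/17,71, 962/11, 220, 220,676, 956 ]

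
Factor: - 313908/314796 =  - 707/709 = -7^1*101^1*709^(- 1)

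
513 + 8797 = 9310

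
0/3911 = 0=0.00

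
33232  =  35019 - 1787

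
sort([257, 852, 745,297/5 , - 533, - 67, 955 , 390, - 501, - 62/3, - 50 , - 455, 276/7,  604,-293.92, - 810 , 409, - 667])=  [  -  810, - 667, - 533  , -501, - 455, - 293.92,-67,-50, - 62/3,  276/7,297/5,257, 390,  409, 604, 745 , 852 , 955]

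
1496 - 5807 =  -4311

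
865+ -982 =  - 117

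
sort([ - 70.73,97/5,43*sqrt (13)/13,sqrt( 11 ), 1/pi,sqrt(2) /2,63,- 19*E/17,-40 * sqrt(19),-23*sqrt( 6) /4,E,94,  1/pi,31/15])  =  [ - 40*sqrt( 19) , - 70.73, - 23*sqrt(6)/4, - 19*E/17, 1/pi , 1/pi, sqrt(2)/2,31/15, E, sqrt( 11), 43*sqrt(13)/13,97/5,63,94] 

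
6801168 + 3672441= 10473609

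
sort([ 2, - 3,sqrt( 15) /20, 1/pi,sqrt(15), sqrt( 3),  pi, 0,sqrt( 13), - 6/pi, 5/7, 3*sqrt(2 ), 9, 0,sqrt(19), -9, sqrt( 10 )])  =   [ - 9, - 3,- 6/pi,0, 0,sqrt(15 )/20,  1/pi,  5/7,sqrt (3 ), 2,pi  ,  sqrt(10) , sqrt(13),  sqrt( 15 ),3*sqrt( 2 ),sqrt( 19),9 ]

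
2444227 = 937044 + 1507183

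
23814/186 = 3969/31 = 128.03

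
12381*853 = 10560993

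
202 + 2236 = 2438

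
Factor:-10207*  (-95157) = 3^2  *  59^1*97^1*109^1*173^1   =  971267499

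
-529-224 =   -  753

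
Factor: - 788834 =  - 2^1*17^1 * 23201^1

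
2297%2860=2297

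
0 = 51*0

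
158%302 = 158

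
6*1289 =7734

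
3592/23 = 156 + 4/23 = 156.17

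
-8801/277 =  -32  +  63/277 = -  31.77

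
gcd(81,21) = 3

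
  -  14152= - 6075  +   - 8077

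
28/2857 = 28/2857  =  0.01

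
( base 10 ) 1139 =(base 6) 5135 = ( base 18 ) 395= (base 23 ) 23c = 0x473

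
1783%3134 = 1783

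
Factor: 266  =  2^1 * 7^1 * 19^1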